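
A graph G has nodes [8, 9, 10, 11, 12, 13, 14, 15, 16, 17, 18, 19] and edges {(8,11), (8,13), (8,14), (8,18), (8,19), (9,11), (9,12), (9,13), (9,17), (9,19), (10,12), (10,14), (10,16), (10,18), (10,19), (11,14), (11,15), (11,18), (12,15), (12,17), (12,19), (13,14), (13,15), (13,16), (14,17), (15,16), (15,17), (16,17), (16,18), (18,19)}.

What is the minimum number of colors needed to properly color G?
Clique number ω(G) = 3 (lower bound: χ ≥ ω).
Suppose a proper 3-coloring c exists. The clique [8, 11, 14] takes 3 distinct colors; by symmetry let c(8) = 1, c(11) = 2, c(14) = 3.
- Vertex 13: neighbors [8, 14] already have colors [1, 3] ⇒ c(13) = 2.
- Vertex 18: neighbors [8, 11] already have colors [1, 2] ⇒ c(18) = 3.
- Vertex 16: neighbors [13, 18] already have colors [2, 3] ⇒ c(16) = 1.
- Vertex 17: neighbors [16, 14] already have colors [1, 3] ⇒ c(17) = 2.
- Vertex 19: neighbors [8, 18] already have colors [1, 3] ⇒ c(19) = 2.
- Vertex 10: neighbors [16, 19, 14] already have colors [1, 2, 3] — all 3 colors blocked. Contradiction.
The forced assignments end in a contradiction, so G has no proper 3-coloring (χ ≥ 4).
The coloring below uses 4 colors, so χ(G) = 4.
A valid 4-coloring: color 1: [8, 10, 17]; color 2: [9, 14, 15, 18]; color 3: [11, 12, 13]; color 4: [16, 19].

χ(G) = 4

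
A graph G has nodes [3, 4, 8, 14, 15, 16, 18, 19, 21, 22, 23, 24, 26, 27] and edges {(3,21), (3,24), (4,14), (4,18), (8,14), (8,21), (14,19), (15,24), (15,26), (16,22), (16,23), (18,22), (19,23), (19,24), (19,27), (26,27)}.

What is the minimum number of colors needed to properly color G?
χ(G) = 3

Clique number ω(G) = 2 (lower bound: χ ≥ ω).
Odd cycle [27, 26, 15, 24, 19] needs 3 colors (χ ≥ 3).
The coloring below uses 3 colors, so χ(G) = 3.
A valid 3-coloring: color 1: [3, 4, 8, 19, 22, 26]; color 2: [14, 16, 18, 21, 24, 27]; color 3: [15, 23].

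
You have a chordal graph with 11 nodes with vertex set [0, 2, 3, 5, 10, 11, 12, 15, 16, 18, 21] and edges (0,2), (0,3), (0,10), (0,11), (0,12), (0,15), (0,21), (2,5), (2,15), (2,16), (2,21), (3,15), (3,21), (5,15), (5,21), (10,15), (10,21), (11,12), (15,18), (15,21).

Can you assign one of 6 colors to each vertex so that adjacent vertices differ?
A valid 6-coloring: color 1: [0, 5, 16, 18]; color 2: [11, 15]; color 3: [12, 21]; color 4: [2, 3, 10].
(χ(G) = 4 ≤ 6.)

Yes, G is 6-colorable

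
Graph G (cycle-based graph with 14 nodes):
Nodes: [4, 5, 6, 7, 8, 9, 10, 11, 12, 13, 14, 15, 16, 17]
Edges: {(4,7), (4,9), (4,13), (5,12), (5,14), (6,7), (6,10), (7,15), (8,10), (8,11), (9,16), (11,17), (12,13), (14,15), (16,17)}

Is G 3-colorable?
Yes, G is 3-colorable

A valid 3-coloring: color 1: [5, 7, 10, 11, 13, 16]; color 2: [4, 6, 8, 12, 15, 17]; color 3: [9, 14].
(χ(G) = 3 ≤ 3.)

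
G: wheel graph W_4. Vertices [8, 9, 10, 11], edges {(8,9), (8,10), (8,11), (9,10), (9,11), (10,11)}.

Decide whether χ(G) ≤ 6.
A valid 6-coloring: color 1: [10]; color 2: [11]; color 3: [8]; color 4: [9].
(χ(G) = 4 ≤ 6.)

Yes, G is 6-colorable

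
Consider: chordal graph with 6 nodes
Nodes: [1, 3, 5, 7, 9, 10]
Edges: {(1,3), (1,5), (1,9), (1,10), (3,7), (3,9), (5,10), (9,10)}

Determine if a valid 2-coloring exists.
No, G is not 2-colorable

The clique on vertices [1, 9, 10] has size 3 > 2, so it alone needs 3 colors.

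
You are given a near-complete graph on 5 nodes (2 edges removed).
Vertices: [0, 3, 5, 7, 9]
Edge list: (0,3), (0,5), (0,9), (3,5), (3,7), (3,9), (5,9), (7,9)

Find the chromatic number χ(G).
χ(G) = 4

Clique number ω(G) = 4 (lower bound: χ ≥ ω).
The clique on [0, 3, 5, 9] has size 4, forcing χ ≥ 4, and the coloring below uses 4 colors, so χ(G) = 4.
A valid 4-coloring: color 1: [9]; color 2: [3]; color 3: [5, 7]; color 4: [0].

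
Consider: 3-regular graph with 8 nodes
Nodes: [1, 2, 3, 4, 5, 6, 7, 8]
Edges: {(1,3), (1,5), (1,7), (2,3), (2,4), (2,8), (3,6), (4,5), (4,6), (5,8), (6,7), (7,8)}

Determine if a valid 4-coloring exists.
Yes, G is 4-colorable

A valid 4-coloring: color 1: [2, 5, 7]; color 2: [3, 4, 8]; color 3: [1, 6].
(χ(G) = 3 ≤ 4.)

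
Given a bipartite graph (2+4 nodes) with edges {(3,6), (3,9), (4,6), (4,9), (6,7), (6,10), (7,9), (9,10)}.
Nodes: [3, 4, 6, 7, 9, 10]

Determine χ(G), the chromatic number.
χ(G) = 2

Clique number ω(G) = 2 (lower bound: χ ≥ ω).
The graph is bipartite (no odd cycle), so 2 colors suffice: χ(G) = 2.
A valid 2-coloring: color 1: [6, 9]; color 2: [3, 4, 7, 10].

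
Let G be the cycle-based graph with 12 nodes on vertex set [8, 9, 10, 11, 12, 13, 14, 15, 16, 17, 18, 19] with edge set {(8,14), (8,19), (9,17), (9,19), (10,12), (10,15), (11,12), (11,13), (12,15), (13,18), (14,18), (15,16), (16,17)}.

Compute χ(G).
Clique number ω(G) = 3 (lower bound: χ ≥ ω).
The clique on [10, 12, 15] has size 3, forcing χ ≥ 3, and the coloring below uses 3 colors, so χ(G) = 3.
A valid 3-coloring: color 1: [12, 13, 14, 17, 19]; color 2: [8, 9, 11, 15, 18]; color 3: [10, 16].

χ(G) = 3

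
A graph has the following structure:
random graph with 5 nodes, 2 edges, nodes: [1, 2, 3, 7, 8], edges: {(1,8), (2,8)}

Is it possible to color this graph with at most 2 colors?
Yes, G is 2-colorable

A valid 2-coloring: color 1: [3, 7, 8]; color 2: [1, 2].
(χ(G) = 2 ≤ 2.)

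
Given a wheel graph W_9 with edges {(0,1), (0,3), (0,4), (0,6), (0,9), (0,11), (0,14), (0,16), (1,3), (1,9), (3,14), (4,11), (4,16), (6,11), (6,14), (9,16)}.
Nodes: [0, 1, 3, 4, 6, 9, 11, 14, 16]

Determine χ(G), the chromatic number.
χ(G) = 3

Clique number ω(G) = 3 (lower bound: χ ≥ ω).
The clique on [0, 1, 9] has size 3, forcing χ ≥ 3, and the coloring below uses 3 colors, so χ(G) = 3.
A valid 3-coloring: color 1: [0]; color 2: [1, 11, 14, 16]; color 3: [3, 4, 6, 9].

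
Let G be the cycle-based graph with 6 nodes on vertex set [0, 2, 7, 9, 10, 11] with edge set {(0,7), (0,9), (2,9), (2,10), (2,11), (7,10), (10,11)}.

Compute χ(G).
Clique number ω(G) = 3 (lower bound: χ ≥ ω).
The clique on [2, 10, 11] has size 3, forcing χ ≥ 3, and the coloring below uses 3 colors, so χ(G) = 3.
A valid 3-coloring: color 1: [0, 10]; color 2: [2, 7]; color 3: [9, 11].

χ(G) = 3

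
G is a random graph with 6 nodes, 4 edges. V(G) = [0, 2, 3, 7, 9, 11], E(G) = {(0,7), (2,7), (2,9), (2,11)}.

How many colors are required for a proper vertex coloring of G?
χ(G) = 2

Clique number ω(G) = 2 (lower bound: χ ≥ ω).
The graph is bipartite (no odd cycle), so 2 colors suffice: χ(G) = 2.
A valid 2-coloring: color 1: [0, 2, 3]; color 2: [7, 9, 11].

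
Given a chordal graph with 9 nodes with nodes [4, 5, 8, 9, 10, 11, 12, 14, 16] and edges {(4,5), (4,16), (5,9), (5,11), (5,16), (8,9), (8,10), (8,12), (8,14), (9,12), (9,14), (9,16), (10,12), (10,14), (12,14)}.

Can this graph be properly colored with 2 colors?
The clique on vertices [8, 9, 12, 14] has size 4 > 2, so it alone needs 4 colors.

No, G is not 2-colorable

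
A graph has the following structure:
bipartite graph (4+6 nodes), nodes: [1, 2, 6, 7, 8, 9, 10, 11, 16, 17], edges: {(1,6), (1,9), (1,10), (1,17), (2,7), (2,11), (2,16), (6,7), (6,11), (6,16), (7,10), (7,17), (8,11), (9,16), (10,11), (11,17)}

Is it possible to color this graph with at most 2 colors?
Yes, G is 2-colorable

A valid 2-coloring: color 1: [1, 7, 11, 16]; color 2: [2, 6, 8, 9, 10, 17].
(χ(G) = 2 ≤ 2.)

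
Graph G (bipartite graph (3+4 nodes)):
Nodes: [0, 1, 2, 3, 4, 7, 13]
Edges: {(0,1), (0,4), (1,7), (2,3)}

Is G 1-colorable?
Edge (0,1) forces its endpoints to differ, so 1 color is not enough.

No, G is not 1-colorable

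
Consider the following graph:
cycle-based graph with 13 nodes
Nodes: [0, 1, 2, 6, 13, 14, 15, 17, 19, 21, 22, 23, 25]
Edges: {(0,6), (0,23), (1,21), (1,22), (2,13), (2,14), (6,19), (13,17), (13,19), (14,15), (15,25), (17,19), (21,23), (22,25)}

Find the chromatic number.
χ(G) = 3

Clique number ω(G) = 3 (lower bound: χ ≥ ω).
The clique on [13, 17, 19] has size 3, forcing χ ≥ 3, and the coloring below uses 3 colors, so χ(G) = 3.
A valid 3-coloring: color 1: [1, 6, 13, 14, 23, 25]; color 2: [0, 2, 15, 19, 21, 22]; color 3: [17].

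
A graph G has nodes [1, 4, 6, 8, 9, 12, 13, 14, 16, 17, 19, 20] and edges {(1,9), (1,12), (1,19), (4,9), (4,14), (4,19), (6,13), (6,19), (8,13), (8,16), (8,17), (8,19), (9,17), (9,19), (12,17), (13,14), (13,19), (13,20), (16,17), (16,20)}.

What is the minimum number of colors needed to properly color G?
Clique number ω(G) = 3 (lower bound: χ ≥ ω).
The clique on [8, 16, 17] has size 3, forcing χ ≥ 3, and the coloring below uses 3 colors, so χ(G) = 3.
A valid 3-coloring: color 1: [14, 17, 19, 20]; color 2: [1, 4, 13, 16]; color 3: [6, 8, 9, 12].

χ(G) = 3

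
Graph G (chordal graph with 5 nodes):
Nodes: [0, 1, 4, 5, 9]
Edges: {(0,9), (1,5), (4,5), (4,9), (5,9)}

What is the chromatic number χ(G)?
χ(G) = 3

Clique number ω(G) = 3 (lower bound: χ ≥ ω).
The clique on [4, 5, 9] has size 3, forcing χ ≥ 3, and the coloring below uses 3 colors, so χ(G) = 3.
A valid 3-coloring: color 1: [1, 9]; color 2: [0, 5]; color 3: [4].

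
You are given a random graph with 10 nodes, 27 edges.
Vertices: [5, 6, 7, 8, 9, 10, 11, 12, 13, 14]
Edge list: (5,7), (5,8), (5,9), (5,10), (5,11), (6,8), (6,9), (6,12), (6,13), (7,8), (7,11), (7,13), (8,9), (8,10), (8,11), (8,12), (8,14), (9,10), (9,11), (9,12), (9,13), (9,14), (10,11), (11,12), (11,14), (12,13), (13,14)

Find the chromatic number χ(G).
Clique number ω(G) = 5 (lower bound: χ ≥ ω).
The clique on [5, 8, 9, 10, 11] has size 5, forcing χ ≥ 5, and the coloring below uses 5 colors, so χ(G) = 5.
A valid 5-coloring: color 1: [8, 13]; color 2: [7, 9]; color 3: [6, 11]; color 4: [5, 12, 14]; color 5: [10].

χ(G) = 5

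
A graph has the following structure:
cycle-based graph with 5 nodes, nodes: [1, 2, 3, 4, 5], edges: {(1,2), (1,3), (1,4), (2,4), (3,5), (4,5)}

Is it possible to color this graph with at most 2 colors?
No, G is not 2-colorable

The clique on vertices [1, 2, 4] has size 3 > 2, so it alone needs 3 colors.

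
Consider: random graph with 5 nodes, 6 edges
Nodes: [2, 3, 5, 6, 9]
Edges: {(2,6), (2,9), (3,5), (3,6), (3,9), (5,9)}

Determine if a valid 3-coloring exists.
Yes, G is 3-colorable

A valid 3-coloring: color 1: [2, 3]; color 2: [6, 9]; color 3: [5].
(χ(G) = 3 ≤ 3.)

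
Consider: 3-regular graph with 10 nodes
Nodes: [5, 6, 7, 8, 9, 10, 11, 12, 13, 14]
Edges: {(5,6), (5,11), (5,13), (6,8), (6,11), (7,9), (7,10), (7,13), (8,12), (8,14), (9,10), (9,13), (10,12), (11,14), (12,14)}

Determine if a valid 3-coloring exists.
Yes, G is 3-colorable

A valid 3-coloring: color 1: [6, 10, 13, 14]; color 2: [7, 8, 11]; color 3: [5, 9, 12].
(χ(G) = 3 ≤ 3.)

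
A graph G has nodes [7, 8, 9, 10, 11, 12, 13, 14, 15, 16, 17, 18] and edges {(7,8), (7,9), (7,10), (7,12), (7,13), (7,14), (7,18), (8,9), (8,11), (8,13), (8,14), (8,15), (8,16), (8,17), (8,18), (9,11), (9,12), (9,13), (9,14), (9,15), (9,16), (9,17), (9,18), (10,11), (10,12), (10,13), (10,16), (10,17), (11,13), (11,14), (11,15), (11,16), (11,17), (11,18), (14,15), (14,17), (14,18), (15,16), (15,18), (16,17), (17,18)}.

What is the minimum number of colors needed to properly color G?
Clique number ω(G) = 6 (lower bound: χ ≥ ω).
The clique on [8, 9, 11, 14, 17, 18] has size 6, forcing χ ≥ 6, and the coloring below uses 6 colors, so χ(G) = 6.
A valid 6-coloring: color 1: [9, 10]; color 2: [7, 11]; color 3: [8, 12]; color 4: [13, 15, 17]; color 5: [14, 16]; color 6: [18].

χ(G) = 6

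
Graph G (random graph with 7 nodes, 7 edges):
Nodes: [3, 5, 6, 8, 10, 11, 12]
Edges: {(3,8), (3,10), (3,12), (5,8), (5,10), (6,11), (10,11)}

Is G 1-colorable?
No, G is not 1-colorable

Edge (10,11) forces its endpoints to differ, so 1 color is not enough.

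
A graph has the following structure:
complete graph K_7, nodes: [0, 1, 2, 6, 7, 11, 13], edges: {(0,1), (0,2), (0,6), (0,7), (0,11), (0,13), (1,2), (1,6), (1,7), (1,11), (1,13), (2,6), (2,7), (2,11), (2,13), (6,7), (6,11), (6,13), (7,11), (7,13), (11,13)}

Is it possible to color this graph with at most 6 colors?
The clique on vertices [0, 1, 2, 6, 7, 11, 13] has size 7 > 6, so it alone needs 7 colors.

No, G is not 6-colorable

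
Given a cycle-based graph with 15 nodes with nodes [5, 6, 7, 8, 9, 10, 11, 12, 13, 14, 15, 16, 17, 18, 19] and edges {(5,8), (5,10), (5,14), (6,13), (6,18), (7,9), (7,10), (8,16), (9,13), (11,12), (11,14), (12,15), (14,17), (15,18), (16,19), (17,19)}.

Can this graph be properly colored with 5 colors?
A valid 5-coloring: color 1: [5, 6, 7, 11, 15, 16, 17]; color 2: [8, 10, 12, 13, 14, 18, 19]; color 3: [9].
(χ(G) = 3 ≤ 5.)

Yes, G is 5-colorable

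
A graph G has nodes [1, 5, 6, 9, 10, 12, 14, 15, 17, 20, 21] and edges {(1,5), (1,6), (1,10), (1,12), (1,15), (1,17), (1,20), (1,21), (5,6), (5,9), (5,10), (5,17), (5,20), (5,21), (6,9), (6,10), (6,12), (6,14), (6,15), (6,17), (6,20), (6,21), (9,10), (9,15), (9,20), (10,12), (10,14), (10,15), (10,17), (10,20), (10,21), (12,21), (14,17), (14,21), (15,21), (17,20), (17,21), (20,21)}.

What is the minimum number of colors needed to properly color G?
χ(G) = 7

Clique number ω(G) = 7 (lower bound: χ ≥ ω).
The clique on [1, 5, 6, 10, 17, 20, 21] has size 7, forcing χ ≥ 7, and the coloring below uses 7 colors, so χ(G) = 7.
A valid 7-coloring: color 1: [6]; color 2: [10]; color 3: [9, 21]; color 4: [1, 14]; color 5: [12, 15, 17]; color 6: [5]; color 7: [20].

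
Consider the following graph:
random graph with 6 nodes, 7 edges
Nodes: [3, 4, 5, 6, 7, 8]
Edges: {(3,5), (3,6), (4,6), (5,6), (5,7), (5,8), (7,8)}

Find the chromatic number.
Clique number ω(G) = 3 (lower bound: χ ≥ ω).
The clique on [5, 7, 8] has size 3, forcing χ ≥ 3, and the coloring below uses 3 colors, so χ(G) = 3.
A valid 3-coloring: color 1: [4, 5]; color 2: [6, 7]; color 3: [3, 8].

χ(G) = 3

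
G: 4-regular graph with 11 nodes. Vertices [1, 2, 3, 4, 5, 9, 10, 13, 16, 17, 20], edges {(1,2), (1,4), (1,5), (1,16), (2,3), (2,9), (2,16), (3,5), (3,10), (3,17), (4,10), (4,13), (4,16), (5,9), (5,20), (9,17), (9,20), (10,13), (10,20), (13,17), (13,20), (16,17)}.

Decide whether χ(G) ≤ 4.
Yes, G is 4-colorable

A valid 4-coloring: color 1: [2, 4, 17, 20]; color 2: [1, 3, 9, 13]; color 3: [5, 10, 16].
(χ(G) = 3 ≤ 4.)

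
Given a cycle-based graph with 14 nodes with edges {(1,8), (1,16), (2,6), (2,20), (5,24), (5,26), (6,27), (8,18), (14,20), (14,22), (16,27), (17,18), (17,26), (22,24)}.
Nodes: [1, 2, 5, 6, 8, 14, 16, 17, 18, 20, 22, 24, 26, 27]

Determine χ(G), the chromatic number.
Clique number ω(G) = 2 (lower bound: χ ≥ ω).
The graph is bipartite (no odd cycle), so 2 colors suffice: χ(G) = 2.
A valid 2-coloring: color 1: [5, 6, 8, 16, 17, 20, 22]; color 2: [1, 2, 14, 18, 24, 26, 27].

χ(G) = 2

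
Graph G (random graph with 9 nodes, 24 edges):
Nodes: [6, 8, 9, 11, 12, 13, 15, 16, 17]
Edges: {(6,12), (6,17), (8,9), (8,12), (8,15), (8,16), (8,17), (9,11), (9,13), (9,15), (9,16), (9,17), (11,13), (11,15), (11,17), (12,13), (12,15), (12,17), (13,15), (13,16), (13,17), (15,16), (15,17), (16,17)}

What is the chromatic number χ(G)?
Clique number ω(G) = 5 (lower bound: χ ≥ ω).
The clique on [8, 9, 15, 16, 17] has size 5, forcing χ ≥ 5, and the coloring below uses 5 colors, so χ(G) = 5.
A valid 5-coloring: color 1: [17]; color 2: [6, 15]; color 3: [8, 13]; color 4: [9, 12]; color 5: [11, 16].

χ(G) = 5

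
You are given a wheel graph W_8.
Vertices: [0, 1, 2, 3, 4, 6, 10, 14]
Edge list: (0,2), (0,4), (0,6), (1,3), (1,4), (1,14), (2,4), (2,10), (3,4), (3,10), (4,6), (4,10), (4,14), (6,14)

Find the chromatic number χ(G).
χ(G) = 4

Clique number ω(G) = 3 (lower bound: χ ≥ ω).
Odd cycle [14, 1, 3, 10, 2, 0, 6] needs 3 colors (χ ≥ 3).
Vertex 4 is adjacent to every vertex of [0, 1, 2, 3, 6, 10, 14], which already need 3 colors among themselves, so 4 needs a new color (χ ≥ 4).
The coloring below uses 4 colors, so χ(G) = 4.
A valid 4-coloring: color 1: [4]; color 2: [0, 3, 14]; color 3: [1, 6, 10]; color 4: [2].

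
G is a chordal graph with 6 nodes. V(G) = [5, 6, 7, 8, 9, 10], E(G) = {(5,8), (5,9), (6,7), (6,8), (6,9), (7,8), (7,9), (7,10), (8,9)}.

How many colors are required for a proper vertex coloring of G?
χ(G) = 4

Clique number ω(G) = 4 (lower bound: χ ≥ ω).
The clique on [6, 7, 8, 9] has size 4, forcing χ ≥ 4, and the coloring below uses 4 colors, so χ(G) = 4.
A valid 4-coloring: color 1: [8, 10]; color 2: [5, 7]; color 3: [9]; color 4: [6].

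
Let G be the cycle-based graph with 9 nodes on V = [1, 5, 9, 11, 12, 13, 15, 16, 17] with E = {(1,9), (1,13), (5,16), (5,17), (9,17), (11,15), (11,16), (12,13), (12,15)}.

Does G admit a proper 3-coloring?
A valid 3-coloring: color 1: [1, 15, 16, 17]; color 2: [5, 9, 11, 13]; color 3: [12].
(χ(G) = 3 ≤ 3.)

Yes, G is 3-colorable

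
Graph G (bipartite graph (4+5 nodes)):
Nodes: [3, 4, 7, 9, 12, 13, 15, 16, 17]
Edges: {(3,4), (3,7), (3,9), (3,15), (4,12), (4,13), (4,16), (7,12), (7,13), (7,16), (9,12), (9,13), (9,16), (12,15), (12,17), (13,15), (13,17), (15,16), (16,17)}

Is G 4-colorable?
A valid 4-coloring: color 1: [3, 12, 13, 16]; color 2: [4, 7, 9, 15, 17].
(χ(G) = 2 ≤ 4.)

Yes, G is 4-colorable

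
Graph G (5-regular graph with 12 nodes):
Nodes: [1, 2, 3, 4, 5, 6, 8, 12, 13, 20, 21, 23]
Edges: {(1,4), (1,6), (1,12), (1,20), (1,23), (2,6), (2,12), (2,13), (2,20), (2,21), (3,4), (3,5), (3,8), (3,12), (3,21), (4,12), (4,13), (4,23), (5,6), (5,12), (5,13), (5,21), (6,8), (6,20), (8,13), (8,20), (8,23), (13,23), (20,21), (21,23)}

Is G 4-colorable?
Yes, G is 4-colorable

A valid 4-coloring: color 1: [2, 4, 5, 8]; color 2: [12, 20, 23]; color 3: [1, 3, 13]; color 4: [6, 21].
(χ(G) = 4 ≤ 4.)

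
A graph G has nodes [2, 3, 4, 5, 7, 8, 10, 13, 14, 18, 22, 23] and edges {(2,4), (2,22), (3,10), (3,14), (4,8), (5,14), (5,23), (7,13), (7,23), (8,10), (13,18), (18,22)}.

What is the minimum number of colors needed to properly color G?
Clique number ω(G) = 2 (lower bound: χ ≥ ω).
The graph is bipartite (no odd cycle), so 2 colors suffice: χ(G) = 2.
A valid 2-coloring: color 1: [4, 10, 13, 14, 22, 23]; color 2: [2, 3, 5, 7, 8, 18].

χ(G) = 2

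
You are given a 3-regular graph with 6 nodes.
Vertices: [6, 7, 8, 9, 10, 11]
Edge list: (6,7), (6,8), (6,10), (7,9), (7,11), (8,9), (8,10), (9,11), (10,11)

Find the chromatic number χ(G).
Clique number ω(G) = 3 (lower bound: χ ≥ ω).
The clique on [7, 9, 11] has size 3, forcing χ ≥ 3, and the coloring below uses 3 colors, so χ(G) = 3.
A valid 3-coloring: color 1: [8, 11]; color 2: [7, 10]; color 3: [6, 9].

χ(G) = 3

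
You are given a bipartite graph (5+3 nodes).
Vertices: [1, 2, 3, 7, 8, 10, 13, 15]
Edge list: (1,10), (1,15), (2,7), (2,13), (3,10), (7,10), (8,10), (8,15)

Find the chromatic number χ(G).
Clique number ω(G) = 2 (lower bound: χ ≥ ω).
The graph is bipartite (no odd cycle), so 2 colors suffice: χ(G) = 2.
A valid 2-coloring: color 1: [2, 10, 15]; color 2: [1, 3, 7, 8, 13].

χ(G) = 2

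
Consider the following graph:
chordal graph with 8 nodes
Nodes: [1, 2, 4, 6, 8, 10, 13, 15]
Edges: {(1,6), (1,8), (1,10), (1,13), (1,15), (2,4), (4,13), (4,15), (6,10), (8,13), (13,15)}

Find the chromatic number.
Clique number ω(G) = 3 (lower bound: χ ≥ ω).
The clique on [1, 6, 10] has size 3, forcing χ ≥ 3, and the coloring below uses 3 colors, so χ(G) = 3.
A valid 3-coloring: color 1: [1, 4]; color 2: [2, 6, 13]; color 3: [8, 10, 15].

χ(G) = 3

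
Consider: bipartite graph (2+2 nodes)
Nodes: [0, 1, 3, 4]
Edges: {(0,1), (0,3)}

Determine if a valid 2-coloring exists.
A valid 2-coloring: color 1: [0, 4]; color 2: [1, 3].
(χ(G) = 2 ≤ 2.)

Yes, G is 2-colorable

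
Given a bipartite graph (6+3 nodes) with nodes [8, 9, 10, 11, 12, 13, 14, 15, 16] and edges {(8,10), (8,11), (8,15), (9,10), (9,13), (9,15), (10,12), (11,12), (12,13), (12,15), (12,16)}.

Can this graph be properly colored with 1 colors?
No, G is not 1-colorable

Edge (8,10) forces its endpoints to differ, so 1 color is not enough.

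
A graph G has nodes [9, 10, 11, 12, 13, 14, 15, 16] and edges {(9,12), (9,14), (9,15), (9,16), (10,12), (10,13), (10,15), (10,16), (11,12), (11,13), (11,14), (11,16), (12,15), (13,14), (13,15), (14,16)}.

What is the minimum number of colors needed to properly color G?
Clique number ω(G) = 3 (lower bound: χ ≥ ω).
The clique on [9, 14, 16] has size 3, forcing χ ≥ 3, and the coloring below uses 3 colors, so χ(G) = 3.
A valid 3-coloring: color 1: [9, 10, 11]; color 2: [12, 13, 16]; color 3: [14, 15].

χ(G) = 3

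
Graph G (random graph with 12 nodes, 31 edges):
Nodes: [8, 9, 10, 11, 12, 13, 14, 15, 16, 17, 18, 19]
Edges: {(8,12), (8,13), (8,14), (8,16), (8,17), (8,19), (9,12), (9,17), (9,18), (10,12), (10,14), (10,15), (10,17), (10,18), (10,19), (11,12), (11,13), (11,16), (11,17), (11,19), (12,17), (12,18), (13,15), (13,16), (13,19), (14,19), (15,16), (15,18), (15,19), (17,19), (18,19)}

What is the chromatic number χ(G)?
χ(G) = 4

Clique number ω(G) = 4 (lower bound: χ ≥ ω).
The clique on [10, 15, 18, 19] has size 4, forcing χ ≥ 4, and the coloring below uses 4 colors, so χ(G) = 4.
A valid 4-coloring: color 1: [12, 16, 19]; color 2: [8, 9, 10, 11]; color 3: [13, 14, 17, 18]; color 4: [15].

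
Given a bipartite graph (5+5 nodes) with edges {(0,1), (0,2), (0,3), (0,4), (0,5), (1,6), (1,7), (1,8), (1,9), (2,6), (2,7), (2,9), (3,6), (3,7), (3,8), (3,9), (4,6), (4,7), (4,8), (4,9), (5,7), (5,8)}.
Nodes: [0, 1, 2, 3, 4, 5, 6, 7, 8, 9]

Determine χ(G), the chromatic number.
χ(G) = 2

Clique number ω(G) = 2 (lower bound: χ ≥ ω).
The graph is bipartite (no odd cycle), so 2 colors suffice: χ(G) = 2.
A valid 2-coloring: color 1: [1, 2, 3, 4, 5]; color 2: [0, 6, 7, 8, 9].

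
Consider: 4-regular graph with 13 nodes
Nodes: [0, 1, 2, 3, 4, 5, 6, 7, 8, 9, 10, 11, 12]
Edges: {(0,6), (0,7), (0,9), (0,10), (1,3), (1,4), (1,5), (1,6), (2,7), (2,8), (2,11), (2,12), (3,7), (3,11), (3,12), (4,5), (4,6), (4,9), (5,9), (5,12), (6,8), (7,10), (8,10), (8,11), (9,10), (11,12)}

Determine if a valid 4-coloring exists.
A valid 4-coloring: color 1: [2, 3, 5, 6, 10]; color 2: [0, 1, 11]; color 3: [4, 7, 8, 12]; color 4: [9].
(χ(G) = 3 ≤ 4.)

Yes, G is 4-colorable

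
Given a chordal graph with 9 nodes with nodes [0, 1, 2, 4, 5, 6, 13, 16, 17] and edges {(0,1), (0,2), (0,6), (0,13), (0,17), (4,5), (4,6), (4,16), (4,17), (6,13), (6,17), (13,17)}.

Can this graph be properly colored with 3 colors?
The clique on vertices [0, 6, 13, 17] has size 4 > 3, so it alone needs 4 colors.

No, G is not 3-colorable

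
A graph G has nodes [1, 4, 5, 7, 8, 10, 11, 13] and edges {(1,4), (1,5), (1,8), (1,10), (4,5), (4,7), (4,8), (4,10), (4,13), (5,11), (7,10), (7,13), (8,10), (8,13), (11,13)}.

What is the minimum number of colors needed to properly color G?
Clique number ω(G) = 4 (lower bound: χ ≥ ω).
The clique on [1, 4, 8, 10] has size 4, forcing χ ≥ 4, and the coloring below uses 4 colors, so χ(G) = 4.
A valid 4-coloring: color 1: [4, 11]; color 2: [1, 13]; color 3: [5, 7, 8]; color 4: [10].

χ(G) = 4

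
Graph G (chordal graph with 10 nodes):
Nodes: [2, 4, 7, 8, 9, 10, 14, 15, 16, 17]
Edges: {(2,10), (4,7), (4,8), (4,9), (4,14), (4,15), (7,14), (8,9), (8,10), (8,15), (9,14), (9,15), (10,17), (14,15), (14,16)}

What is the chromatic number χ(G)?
Clique number ω(G) = 4 (lower bound: χ ≥ ω).
The clique on [4, 8, 9, 15] has size 4, forcing χ ≥ 4, and the coloring below uses 4 colors, so χ(G) = 4.
A valid 4-coloring: color 1: [2, 8, 14, 17]; color 2: [4, 10, 16]; color 3: [7, 15]; color 4: [9].

χ(G) = 4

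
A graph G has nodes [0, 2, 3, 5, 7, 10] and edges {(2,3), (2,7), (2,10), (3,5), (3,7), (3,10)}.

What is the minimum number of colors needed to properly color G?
Clique number ω(G) = 3 (lower bound: χ ≥ ω).
The clique on [2, 3, 10] has size 3, forcing χ ≥ 3, and the coloring below uses 3 colors, so χ(G) = 3.
A valid 3-coloring: color 1: [0, 3]; color 2: [2, 5]; color 3: [7, 10].

χ(G) = 3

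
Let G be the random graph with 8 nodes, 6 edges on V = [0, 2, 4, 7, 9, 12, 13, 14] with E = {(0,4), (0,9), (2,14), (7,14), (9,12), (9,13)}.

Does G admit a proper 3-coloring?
A valid 3-coloring: color 1: [4, 9, 14]; color 2: [0, 2, 7, 12, 13].
(χ(G) = 2 ≤ 3.)

Yes, G is 3-colorable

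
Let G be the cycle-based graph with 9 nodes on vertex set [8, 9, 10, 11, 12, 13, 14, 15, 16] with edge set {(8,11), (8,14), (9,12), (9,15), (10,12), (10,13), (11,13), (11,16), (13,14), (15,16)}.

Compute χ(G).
Clique number ω(G) = 2 (lower bound: χ ≥ ω).
Odd cycle [12, 9, 15, 16, 11, 13, 10] needs 3 colors (χ ≥ 3).
The coloring below uses 3 colors, so χ(G) = 3.
A valid 3-coloring: color 1: [8, 12, 13, 15]; color 2: [9, 10, 11, 14]; color 3: [16].

χ(G) = 3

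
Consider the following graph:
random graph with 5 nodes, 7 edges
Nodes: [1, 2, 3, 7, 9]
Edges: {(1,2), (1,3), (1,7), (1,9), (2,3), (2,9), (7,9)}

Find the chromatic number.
χ(G) = 3

Clique number ω(G) = 3 (lower bound: χ ≥ ω).
The clique on [1, 2, 9] has size 3, forcing χ ≥ 3, and the coloring below uses 3 colors, so χ(G) = 3.
A valid 3-coloring: color 1: [1]; color 2: [2, 7]; color 3: [3, 9].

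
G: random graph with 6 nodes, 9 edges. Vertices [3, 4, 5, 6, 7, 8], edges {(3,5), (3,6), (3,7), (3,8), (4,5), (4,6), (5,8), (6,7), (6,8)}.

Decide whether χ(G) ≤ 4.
Yes, G is 4-colorable

A valid 4-coloring: color 1: [5, 6]; color 2: [3, 4]; color 3: [7, 8].
(χ(G) = 3 ≤ 4.)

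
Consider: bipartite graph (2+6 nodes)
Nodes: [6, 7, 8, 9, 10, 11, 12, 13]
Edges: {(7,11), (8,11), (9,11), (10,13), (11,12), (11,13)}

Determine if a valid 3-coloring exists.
Yes, G is 3-colorable

A valid 3-coloring: color 1: [6, 10, 11]; color 2: [7, 8, 9, 12, 13].
(χ(G) = 2 ≤ 3.)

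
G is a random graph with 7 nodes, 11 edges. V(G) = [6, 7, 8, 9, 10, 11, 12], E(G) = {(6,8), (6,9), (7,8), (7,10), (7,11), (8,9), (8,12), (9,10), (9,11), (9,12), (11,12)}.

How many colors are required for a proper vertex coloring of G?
χ(G) = 3

Clique number ω(G) = 3 (lower bound: χ ≥ ω).
The clique on [8, 9, 12] has size 3, forcing χ ≥ 3, and the coloring below uses 3 colors, so χ(G) = 3.
A valid 3-coloring: color 1: [7, 9]; color 2: [8, 10, 11]; color 3: [6, 12].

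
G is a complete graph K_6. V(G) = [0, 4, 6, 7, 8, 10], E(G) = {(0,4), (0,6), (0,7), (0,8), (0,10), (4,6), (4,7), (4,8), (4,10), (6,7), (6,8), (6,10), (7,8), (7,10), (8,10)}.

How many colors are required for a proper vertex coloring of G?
χ(G) = 6

Clique number ω(G) = 6 (lower bound: χ ≥ ω).
The clique on [0, 4, 6, 7, 8, 10] has size 6, forcing χ ≥ 6, and the coloring below uses 6 colors, so χ(G) = 6.
A valid 6-coloring: color 1: [4]; color 2: [7]; color 3: [6]; color 4: [0]; color 5: [8]; color 6: [10].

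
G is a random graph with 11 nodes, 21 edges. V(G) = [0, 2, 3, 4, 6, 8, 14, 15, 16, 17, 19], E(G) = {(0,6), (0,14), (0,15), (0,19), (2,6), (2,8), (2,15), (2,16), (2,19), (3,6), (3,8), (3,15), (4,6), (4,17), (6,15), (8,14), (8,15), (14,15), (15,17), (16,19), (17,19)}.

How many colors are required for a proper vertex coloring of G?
Clique number ω(G) = 3 (lower bound: χ ≥ ω).
Odd cycle [6, 3, 8, 14, 0] needs 3 colors (χ ≥ 3).
Vertex 15 is adjacent to every vertex of [0, 3, 6, 8, 14], which already need 3 colors among themselves, so 15 needs a new color (χ ≥ 4).
The coloring below uses 4 colors, so χ(G) = 4.
A valid 4-coloring: color 1: [4, 15, 19]; color 2: [6, 8, 16, 17]; color 3: [0, 2, 3]; color 4: [14].

χ(G) = 4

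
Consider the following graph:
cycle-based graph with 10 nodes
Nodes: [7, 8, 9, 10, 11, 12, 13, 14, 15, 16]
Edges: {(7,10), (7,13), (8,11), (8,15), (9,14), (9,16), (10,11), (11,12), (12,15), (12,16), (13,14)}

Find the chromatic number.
χ(G) = 2

Clique number ω(G) = 2 (lower bound: χ ≥ ω).
The graph is bipartite (no odd cycle), so 2 colors suffice: χ(G) = 2.
A valid 2-coloring: color 1: [7, 11, 14, 15, 16]; color 2: [8, 9, 10, 12, 13].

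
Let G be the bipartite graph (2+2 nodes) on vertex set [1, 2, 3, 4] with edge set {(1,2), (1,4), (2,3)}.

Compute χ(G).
χ(G) = 2

Clique number ω(G) = 2 (lower bound: χ ≥ ω).
The graph is bipartite (no odd cycle), so 2 colors suffice: χ(G) = 2.
A valid 2-coloring: color 1: [2, 4]; color 2: [1, 3].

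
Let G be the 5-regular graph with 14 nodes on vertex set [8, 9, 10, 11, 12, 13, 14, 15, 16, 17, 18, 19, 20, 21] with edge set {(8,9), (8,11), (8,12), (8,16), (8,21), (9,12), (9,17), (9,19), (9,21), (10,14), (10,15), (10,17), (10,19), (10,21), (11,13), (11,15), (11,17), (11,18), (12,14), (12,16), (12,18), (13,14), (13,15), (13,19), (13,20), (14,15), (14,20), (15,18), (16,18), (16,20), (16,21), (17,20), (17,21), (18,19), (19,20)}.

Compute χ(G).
Clique number ω(G) = 3 (lower bound: χ ≥ ω).
Suppose a proper 3-coloring c exists. The clique [8, 9, 12] takes 3 distinct colors; by symmetry let c(8) = 1, c(9) = 2, c(12) = 3.
- Vertex 16: neighbors [8, 12] already have colors [1, 3] ⇒ c(16) = 2.
- Vertex 18: neighbors [16, 12] already have colors [2, 3] ⇒ c(18) = 1.
- Vertex 19: neighbors [18, 9] already have colors [1, 2] ⇒ c(19) = 3.
- Vertex 20: neighbors [16, 19] already have colors [2, 3] ⇒ c(20) = 1.
- Vertex 13: neighbors [20, 19] already have colors [1, 3] ⇒ c(13) = 2.
- Vertex 14: neighbors [20, 13, 12] already have colors [1, 2, 3] — all 3 colors blocked. Contradiction.
The forced assignments end in a contradiction, so G has no proper 3-coloring (χ ≥ 4).
The coloring below uses 4 colors, so χ(G) = 4.
A valid 4-coloring: color 1: [11, 14, 16, 19]; color 2: [9, 10, 18, 20]; color 3: [12, 13, 21]; color 4: [8, 15, 17].

χ(G) = 4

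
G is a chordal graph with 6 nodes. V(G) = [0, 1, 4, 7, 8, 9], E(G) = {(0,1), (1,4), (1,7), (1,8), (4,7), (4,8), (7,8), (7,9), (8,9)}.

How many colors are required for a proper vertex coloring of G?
Clique number ω(G) = 4 (lower bound: χ ≥ ω).
The clique on [1, 4, 7, 8] has size 4, forcing χ ≥ 4, and the coloring below uses 4 colors, so χ(G) = 4.
A valid 4-coloring: color 1: [0, 7]; color 2: [8]; color 3: [1, 9]; color 4: [4].

χ(G) = 4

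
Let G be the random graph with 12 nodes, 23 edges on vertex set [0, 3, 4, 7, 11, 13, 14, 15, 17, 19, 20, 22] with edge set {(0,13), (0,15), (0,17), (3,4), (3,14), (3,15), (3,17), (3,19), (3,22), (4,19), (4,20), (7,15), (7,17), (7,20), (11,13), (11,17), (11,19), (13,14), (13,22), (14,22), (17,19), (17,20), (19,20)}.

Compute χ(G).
Clique number ω(G) = 3 (lower bound: χ ≥ ω).
Suppose a proper 3-coloring c exists. The clique [3, 4, 19] takes 3 distinct colors; by symmetry let c(3) = 1, c(4) = 2, c(19) = 3.
- Vertex 17: neighbors [3, 19] already have colors [1, 3] ⇒ c(17) = 2.
- Vertex 11: neighbors [17, 19] already have colors [2, 3] ⇒ c(11) = 1.
- Vertex 20: neighbors [4, 19] already have colors [2, 3] ⇒ c(20) = 1.
- Vertex 7: neighbors [20, 17] already have colors [1, 2] ⇒ c(7) = 3.
- Vertex 15: neighbors [3, 7] already have colors [1, 3] ⇒ c(15) = 2.
- Vertex 13: neighbors [11] already have colors [1]; try each remaining color.
- Case c(13) = 2:
  - Vertex 14: neighbors [3, 13] already have colors [1, 2] ⇒ c(14) = 3.
  - Vertex 22: neighbors [3, 13, 14] already have colors [1, 2, 3] — all 3 colors blocked. Contradiction.
- Case c(13) = 3:
  - Vertex 14: neighbors [3, 13] already have colors [1, 3] ⇒ c(14) = 2.
  - Vertex 22: neighbors [3, 14, 13] already have colors [1, 2, 3] — all 3 colors blocked. Contradiction.
Every case ends in a contradiction, so G has no proper 3-coloring (χ ≥ 4).
The coloring below uses 4 colors, so χ(G) = 4.
A valid 4-coloring: color 1: [0, 3, 11, 20]; color 2: [4, 13, 15, 17]; color 3: [7, 19, 22]; color 4: [14].

χ(G) = 4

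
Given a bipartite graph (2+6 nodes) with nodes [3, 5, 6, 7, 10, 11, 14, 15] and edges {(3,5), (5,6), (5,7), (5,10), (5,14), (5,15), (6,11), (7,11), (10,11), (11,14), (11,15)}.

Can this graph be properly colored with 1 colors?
Edge (6,11) forces its endpoints to differ, so 1 color is not enough.

No, G is not 1-colorable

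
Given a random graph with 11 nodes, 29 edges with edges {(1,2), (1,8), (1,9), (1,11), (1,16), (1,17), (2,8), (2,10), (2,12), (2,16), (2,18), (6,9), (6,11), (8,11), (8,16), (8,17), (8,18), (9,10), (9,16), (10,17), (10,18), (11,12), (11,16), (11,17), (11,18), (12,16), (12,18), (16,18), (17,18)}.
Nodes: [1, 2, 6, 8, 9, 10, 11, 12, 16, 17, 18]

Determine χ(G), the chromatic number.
Clique number ω(G) = 4 (lower bound: χ ≥ ω).
The clique on [1, 8, 11, 16] has size 4, forcing χ ≥ 4, and the coloring below uses 4 colors, so χ(G) = 4.
A valid 4-coloring: color 1: [2, 9, 11]; color 2: [1, 6, 18]; color 3: [16, 17]; color 4: [8, 10, 12].

χ(G) = 4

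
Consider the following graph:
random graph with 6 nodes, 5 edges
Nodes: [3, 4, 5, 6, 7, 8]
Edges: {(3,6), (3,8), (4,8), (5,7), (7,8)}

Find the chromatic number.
χ(G) = 2

Clique number ω(G) = 2 (lower bound: χ ≥ ω).
The graph is bipartite (no odd cycle), so 2 colors suffice: χ(G) = 2.
A valid 2-coloring: color 1: [5, 6, 8]; color 2: [3, 4, 7].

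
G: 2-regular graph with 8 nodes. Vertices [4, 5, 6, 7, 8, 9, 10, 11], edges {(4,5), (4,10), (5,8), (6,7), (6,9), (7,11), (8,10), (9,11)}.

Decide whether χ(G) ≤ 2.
A valid 2-coloring: color 1: [4, 7, 8, 9]; color 2: [5, 6, 10, 11].
(χ(G) = 2 ≤ 2.)

Yes, G is 2-colorable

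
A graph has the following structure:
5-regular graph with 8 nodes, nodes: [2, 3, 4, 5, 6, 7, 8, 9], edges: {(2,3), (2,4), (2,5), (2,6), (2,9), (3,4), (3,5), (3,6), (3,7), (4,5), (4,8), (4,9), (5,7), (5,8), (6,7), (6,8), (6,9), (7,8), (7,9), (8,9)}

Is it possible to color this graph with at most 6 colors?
A valid 6-coloring: color 1: [4, 6]; color 2: [5, 9]; color 3: [2, 7]; color 4: [3, 8].
(χ(G) = 4 ≤ 6.)

Yes, G is 6-colorable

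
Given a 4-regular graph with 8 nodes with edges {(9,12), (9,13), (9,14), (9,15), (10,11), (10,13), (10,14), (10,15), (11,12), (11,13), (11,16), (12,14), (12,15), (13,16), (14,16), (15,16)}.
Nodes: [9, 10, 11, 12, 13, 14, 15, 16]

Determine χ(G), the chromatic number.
χ(G) = 3

Clique number ω(G) = 3 (lower bound: χ ≥ ω).
The clique on [11, 13, 16] has size 3, forcing χ ≥ 3, and the coloring below uses 3 colors, so χ(G) = 3.
A valid 3-coloring: color 1: [9, 11]; color 2: [10, 12, 16]; color 3: [13, 14, 15].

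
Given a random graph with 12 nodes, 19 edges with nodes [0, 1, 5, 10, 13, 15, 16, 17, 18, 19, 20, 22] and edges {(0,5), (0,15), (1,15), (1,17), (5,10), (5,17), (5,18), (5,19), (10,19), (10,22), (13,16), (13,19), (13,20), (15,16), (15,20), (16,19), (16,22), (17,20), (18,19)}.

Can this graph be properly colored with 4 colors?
Yes, G is 4-colorable

A valid 4-coloring: color 1: [1, 5, 16, 20]; color 2: [15, 17, 19, 22]; color 3: [0, 10, 13, 18].
(χ(G) = 3 ≤ 4.)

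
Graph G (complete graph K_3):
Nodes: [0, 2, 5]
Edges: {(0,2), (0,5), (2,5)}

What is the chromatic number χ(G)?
Clique number ω(G) = 3 (lower bound: χ ≥ ω).
The clique on [0, 2, 5] has size 3, forcing χ ≥ 3, and the coloring below uses 3 colors, so χ(G) = 3.
A valid 3-coloring: color 1: [5]; color 2: [0]; color 3: [2].

χ(G) = 3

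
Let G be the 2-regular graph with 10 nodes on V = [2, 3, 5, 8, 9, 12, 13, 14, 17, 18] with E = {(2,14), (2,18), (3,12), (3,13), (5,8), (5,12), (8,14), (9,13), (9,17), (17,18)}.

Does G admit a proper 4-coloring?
A valid 4-coloring: color 1: [2, 8, 12, 13, 17]; color 2: [3, 5, 9, 14, 18].
(χ(G) = 2 ≤ 4.)

Yes, G is 4-colorable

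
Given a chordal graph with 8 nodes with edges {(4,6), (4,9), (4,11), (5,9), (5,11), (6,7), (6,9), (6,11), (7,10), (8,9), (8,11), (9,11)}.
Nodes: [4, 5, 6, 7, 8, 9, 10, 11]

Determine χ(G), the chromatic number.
Clique number ω(G) = 4 (lower bound: χ ≥ ω).
The clique on [4, 6, 9, 11] has size 4, forcing χ ≥ 4, and the coloring below uses 4 colors, so χ(G) = 4.
A valid 4-coloring: color 1: [7, 9]; color 2: [10, 11]; color 3: [5, 6, 8]; color 4: [4].

χ(G) = 4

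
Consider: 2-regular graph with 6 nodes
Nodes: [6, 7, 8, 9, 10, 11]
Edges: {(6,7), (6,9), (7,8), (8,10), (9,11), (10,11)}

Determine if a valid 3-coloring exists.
A valid 3-coloring: color 1: [7, 9, 10]; color 2: [6, 8, 11].
(χ(G) = 2 ≤ 3.)

Yes, G is 3-colorable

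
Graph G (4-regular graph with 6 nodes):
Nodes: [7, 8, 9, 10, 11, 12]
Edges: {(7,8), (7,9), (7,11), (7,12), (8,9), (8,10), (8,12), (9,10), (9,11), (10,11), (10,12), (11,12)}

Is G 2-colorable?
The clique on vertices [8, 9, 10] has size 3 > 2, so it alone needs 3 colors.

No, G is not 2-colorable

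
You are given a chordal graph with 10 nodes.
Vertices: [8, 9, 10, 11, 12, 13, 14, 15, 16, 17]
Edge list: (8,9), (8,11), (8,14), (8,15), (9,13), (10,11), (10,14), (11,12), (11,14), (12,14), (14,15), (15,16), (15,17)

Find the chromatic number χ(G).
Clique number ω(G) = 3 (lower bound: χ ≥ ω).
The clique on [8, 11, 14] has size 3, forcing χ ≥ 3, and the coloring below uses 3 colors, so χ(G) = 3.
A valid 3-coloring: color 1: [9, 14, 16, 17]; color 2: [11, 13, 15]; color 3: [8, 10, 12].

χ(G) = 3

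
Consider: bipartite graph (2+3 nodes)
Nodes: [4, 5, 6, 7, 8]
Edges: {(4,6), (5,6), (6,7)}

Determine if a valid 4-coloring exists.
Yes, G is 4-colorable

A valid 4-coloring: color 1: [6, 8]; color 2: [4, 5, 7].
(χ(G) = 2 ≤ 4.)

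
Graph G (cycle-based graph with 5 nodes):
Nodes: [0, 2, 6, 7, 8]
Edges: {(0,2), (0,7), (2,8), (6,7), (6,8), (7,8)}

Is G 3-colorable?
A valid 3-coloring: color 1: [0, 8]; color 2: [2, 7]; color 3: [6].
(χ(G) = 3 ≤ 3.)

Yes, G is 3-colorable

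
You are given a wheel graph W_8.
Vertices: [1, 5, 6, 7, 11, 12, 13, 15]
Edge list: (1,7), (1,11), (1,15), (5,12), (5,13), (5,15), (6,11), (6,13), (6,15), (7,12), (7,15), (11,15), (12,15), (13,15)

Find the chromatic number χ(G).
χ(G) = 4

Clique number ω(G) = 3 (lower bound: χ ≥ ω).
Odd cycle [6, 11, 1, 7, 12, 5, 13] needs 3 colors (χ ≥ 3).
Vertex 15 is adjacent to every vertex of [1, 5, 6, 7, 11, 12, 13], which already need 3 colors among themselves, so 15 needs a new color (χ ≥ 4).
The coloring below uses 4 colors, so χ(G) = 4.
A valid 4-coloring: color 1: [15]; color 2: [1, 5, 6]; color 3: [7, 11, 13]; color 4: [12].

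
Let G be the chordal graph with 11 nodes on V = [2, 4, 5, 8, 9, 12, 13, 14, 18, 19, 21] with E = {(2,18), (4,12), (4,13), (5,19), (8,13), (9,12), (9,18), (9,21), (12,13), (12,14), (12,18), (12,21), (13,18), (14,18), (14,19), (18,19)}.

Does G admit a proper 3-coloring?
A valid 3-coloring: color 1: [4, 5, 8, 18, 21]; color 2: [2, 12, 19]; color 3: [9, 13, 14].
(χ(G) = 3 ≤ 3.)

Yes, G is 3-colorable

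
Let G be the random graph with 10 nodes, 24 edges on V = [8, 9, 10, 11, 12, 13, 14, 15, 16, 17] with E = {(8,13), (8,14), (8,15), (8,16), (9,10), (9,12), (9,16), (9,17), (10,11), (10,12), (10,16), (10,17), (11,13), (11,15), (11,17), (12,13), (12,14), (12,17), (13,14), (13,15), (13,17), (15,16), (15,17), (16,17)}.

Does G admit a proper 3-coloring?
No, G is not 3-colorable

The clique on vertices [9, 10, 16, 17] has size 4 > 3, so it alone needs 4 colors.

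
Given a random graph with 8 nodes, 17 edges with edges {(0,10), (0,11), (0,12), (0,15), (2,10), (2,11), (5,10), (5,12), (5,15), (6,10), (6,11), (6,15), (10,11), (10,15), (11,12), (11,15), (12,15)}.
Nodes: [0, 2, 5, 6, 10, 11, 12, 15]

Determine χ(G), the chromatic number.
Clique number ω(G) = 4 (lower bound: χ ≥ ω).
The clique on [0, 10, 11, 15] has size 4, forcing χ ≥ 4, and the coloring below uses 4 colors, so χ(G) = 4.
A valid 4-coloring: color 1: [2, 15]; color 2: [5, 11]; color 3: [10, 12]; color 4: [0, 6].

χ(G) = 4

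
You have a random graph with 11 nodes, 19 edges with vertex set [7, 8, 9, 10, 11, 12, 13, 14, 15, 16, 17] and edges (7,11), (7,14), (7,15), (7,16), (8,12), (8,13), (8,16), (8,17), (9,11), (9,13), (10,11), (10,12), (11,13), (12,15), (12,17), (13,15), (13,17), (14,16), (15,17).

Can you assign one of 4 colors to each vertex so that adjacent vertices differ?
Yes, G is 4-colorable

A valid 4-coloring: color 1: [7, 12, 13]; color 2: [8, 11, 14, 15]; color 3: [9, 10, 16, 17].
(χ(G) = 3 ≤ 4.)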